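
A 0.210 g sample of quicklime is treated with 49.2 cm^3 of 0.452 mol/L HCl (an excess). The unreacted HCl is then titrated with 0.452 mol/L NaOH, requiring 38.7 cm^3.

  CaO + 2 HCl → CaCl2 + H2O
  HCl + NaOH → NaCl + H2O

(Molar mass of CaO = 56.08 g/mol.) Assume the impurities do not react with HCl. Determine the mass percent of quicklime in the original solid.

n(HCl) added = 0.0492 × 0.452 = 0.0222 mol
n(NaOH) used in back-titration = 0.0387 × 0.452 = 0.0175 mol
n(HCl) left over = 0.0175 mol (1:1 ratio)
n(HCl) consumed by analyte = 0.0222 − 0.0175 = 4.75 × 10^-3 mol
From the 1:2 ratio, n(CaO) = 1/2 × 4.75 × 10^-3 = 2.37 × 10^-3 mol
mass of CaO = 2.37 × 10^-3 × 56.08 = 0.133 g
% CaO = 0.133 / 0.210 × 100 = 63.4 %

63.4 %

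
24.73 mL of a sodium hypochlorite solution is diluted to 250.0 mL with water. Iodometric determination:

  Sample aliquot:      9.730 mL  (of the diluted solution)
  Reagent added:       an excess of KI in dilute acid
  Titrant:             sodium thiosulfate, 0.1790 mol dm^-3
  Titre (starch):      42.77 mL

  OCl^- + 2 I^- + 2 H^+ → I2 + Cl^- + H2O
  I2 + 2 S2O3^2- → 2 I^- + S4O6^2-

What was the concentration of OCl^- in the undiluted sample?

n(S2O3^2-) = 0.04277 × 0.1790 = 7.656 × 10^-3 mol
n(I2) = n(S2O3^2-)/2 = 3.828 × 10^-3 mol
n(OCl^-) in the aliquot = 3.828 × 10^-3 mol (1:1 ratio)
[OCl^-]_dilute = 3.828 × 10^-3 / 0.009730 = 0.3934 mol/L
[OCl^-]_original = 0.3934 × 250.0/24.73 = 3.977 mol/L

3.977 mol/L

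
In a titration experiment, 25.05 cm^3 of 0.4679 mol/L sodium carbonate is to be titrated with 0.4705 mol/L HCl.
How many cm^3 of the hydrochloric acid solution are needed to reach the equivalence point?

49.82 mL

Na2CO3 + 2 HCl → 2 NaCl + H2O + CO2
n(Na2CO3) = 0.02505 L × 0.4679 mol/L = 0.01172 mol
From the 2:1 stoichiometry, n(HCl) = 2/1 × 0.01172 = 0.02344 mol
V(HCl) = 0.02344 mol / 0.4705 mol/L = 0.04982 L = 49.82 mL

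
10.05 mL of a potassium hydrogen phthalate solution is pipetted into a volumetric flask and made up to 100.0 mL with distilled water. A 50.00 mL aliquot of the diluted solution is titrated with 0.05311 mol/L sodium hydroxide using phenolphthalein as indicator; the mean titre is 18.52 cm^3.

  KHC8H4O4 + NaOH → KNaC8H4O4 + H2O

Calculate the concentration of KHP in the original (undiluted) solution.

0.1957 mol/L

n(NaOH) = 0.01852 × 0.05311 = 9.836 × 10^-4 mol
n(KHC8H4O4) in the aliquot = 9.836 × 10^-4 mol (1:1 ratio)
[KHC8H4O4]_dilute = 9.836 × 10^-4 / 0.05000 = 0.01967 mol/L
Dilution factor = 100.0 / 10.05 = 9.950
[KHC8H4O4]_stock = 0.01967 × 9.950 = 0.1957 mol/L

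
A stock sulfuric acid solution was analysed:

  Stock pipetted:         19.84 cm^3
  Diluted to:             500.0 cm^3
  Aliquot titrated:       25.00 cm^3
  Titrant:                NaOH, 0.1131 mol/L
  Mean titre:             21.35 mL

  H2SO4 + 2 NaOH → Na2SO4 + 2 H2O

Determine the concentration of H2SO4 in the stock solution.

1.217 mol/L

n(NaOH) = 0.02135 × 0.1131 = 2.415 × 10^-3 mol
From the 1:2 ratio, n(H2SO4) in the aliquot = 1/2 × 2.415 × 10^-3 = 1.207 × 10^-3 mol
[H2SO4]_dilute = 1.207 × 10^-3 / 0.02500 = 0.04829 mol/L
Dilution factor = 500.0 / 19.84 = 25.20
[H2SO4]_stock = 0.04829 × 25.20 = 1.217 mol/L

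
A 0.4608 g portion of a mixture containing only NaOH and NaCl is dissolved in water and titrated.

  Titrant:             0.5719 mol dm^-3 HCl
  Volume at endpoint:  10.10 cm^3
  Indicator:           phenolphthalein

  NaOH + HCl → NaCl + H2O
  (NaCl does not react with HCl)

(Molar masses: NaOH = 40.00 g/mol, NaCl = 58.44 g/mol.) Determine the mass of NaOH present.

n(HCl) = 0.01010 × 0.5719 = 5.776 × 10^-3 mol
Let x = n(NaOH), y = n(NaCl).
Titrant: 1x = 5.776 × 10^-3;  mass: 40.00x + 58.44y = 0.4608
Solving, x = 5.776 × 10^-3 mol, y = 3.931 × 10^-3 mol
mass of NaOH = 5.776 × 10^-3 × 40.00 = 0.2310 g

0.2310 g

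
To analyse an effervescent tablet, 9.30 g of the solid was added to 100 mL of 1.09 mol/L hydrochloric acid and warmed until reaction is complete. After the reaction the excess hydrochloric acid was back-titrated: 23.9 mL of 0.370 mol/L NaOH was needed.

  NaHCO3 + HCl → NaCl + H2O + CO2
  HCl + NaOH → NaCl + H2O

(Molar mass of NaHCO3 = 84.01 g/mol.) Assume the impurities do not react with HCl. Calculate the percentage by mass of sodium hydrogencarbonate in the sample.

n(HCl) added = 0.100 × 1.09 = 0.109 mol
n(NaOH) used in back-titration = 0.0239 × 0.370 = 8.84 × 10^-3 mol
n(HCl) left over = 8.84 × 10^-3 mol (1:1 ratio)
n(HCl) consumed by analyte = 0.109 − 8.84 × 10^-3 = 0.100 mol
n(NaHCO3) = 0.100 mol (1:1 ratio)
mass of NaHCO3 = 0.100 × 84.01 = 8.41 g
% NaHCO3 = 8.41 / 9.30 × 100 = 90.5 %

90.5 %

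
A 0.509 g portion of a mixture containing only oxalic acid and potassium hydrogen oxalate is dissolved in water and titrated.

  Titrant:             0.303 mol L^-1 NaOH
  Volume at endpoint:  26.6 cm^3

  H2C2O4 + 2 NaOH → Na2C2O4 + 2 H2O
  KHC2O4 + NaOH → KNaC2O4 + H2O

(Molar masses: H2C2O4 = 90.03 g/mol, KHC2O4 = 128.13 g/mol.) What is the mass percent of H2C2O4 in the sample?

55.7 %

n(NaOH) = 0.0266 × 0.303 = 8.06 × 10^-3 mol
Let x = n(H2C2O4), y = n(KHC2O4).
Titrant: 2x + 1y = 8.06 × 10^-3;  mass: 90.03x + 128.13y = 0.509
Solving, x = 3.15 × 10^-3 mol, y = 1.76 × 10^-3 mol
mass of H2C2O4 = 3.15 × 10^-3 × 90.03 = 0.284 g
% H2C2O4 = 0.284 / 0.509 × 100 = 55.7 %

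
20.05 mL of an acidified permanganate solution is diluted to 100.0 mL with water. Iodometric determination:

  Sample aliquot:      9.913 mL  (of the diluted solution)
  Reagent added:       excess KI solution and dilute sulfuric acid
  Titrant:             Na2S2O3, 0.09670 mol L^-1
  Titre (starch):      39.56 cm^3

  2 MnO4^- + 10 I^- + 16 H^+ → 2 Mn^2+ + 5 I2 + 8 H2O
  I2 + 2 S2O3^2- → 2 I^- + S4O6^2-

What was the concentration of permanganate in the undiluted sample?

n(S2O3^2-) = 0.03956 × 0.09670 = 3.825 × 10^-3 mol
n(I2) = n(S2O3^2-)/2 = 1.913 × 10^-3 mol
From the 2:5 ratio, n(MnO4^-) in the aliquot = 2/5 × 1.913 × 10^-3 = 7.651 × 10^-4 mol
[MnO4^-]_dilute = 7.651 × 10^-4 / 0.009913 = 0.07718 mol/L
[MnO4^-]_original = 0.07718 × 100.0/20.05 = 0.3849 mol/L

0.3849 mol/L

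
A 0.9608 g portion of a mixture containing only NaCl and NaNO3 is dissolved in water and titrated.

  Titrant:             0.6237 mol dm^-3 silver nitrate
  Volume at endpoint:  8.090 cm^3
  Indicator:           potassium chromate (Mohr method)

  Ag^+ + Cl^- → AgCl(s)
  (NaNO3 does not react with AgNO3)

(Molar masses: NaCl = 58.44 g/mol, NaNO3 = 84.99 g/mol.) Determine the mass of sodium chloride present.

n(AgNO3) = 0.008090 × 0.6237 = 5.046 × 10^-3 mol
Let x = n(NaCl), y = n(NaNO3).
Titrant: 1x = 5.046 × 10^-3;  mass: 58.44x + 84.99y = 0.9608
Solving, x = 5.046 × 10^-3 mol, y = 7.835 × 10^-3 mol
mass of NaCl = 5.046 × 10^-3 × 58.44 = 0.2949 g

0.2949 g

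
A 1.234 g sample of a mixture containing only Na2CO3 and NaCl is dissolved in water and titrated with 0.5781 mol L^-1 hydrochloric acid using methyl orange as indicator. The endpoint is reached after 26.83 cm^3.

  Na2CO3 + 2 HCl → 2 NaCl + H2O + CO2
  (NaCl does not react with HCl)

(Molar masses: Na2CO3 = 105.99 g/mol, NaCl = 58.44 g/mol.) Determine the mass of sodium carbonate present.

0.8220 g

n(HCl) = 0.02683 × 0.5781 = 0.01551 mol
Let x = n(Na2CO3), y = n(NaCl).
Titrant: 2x = 0.01551;  mass: 105.99x + 58.44y = 1.234
Solving, x = 7.755 × 10^-3 mol, y = 7.050 × 10^-3 mol
mass of Na2CO3 = 7.755 × 10^-3 × 105.99 = 0.8220 g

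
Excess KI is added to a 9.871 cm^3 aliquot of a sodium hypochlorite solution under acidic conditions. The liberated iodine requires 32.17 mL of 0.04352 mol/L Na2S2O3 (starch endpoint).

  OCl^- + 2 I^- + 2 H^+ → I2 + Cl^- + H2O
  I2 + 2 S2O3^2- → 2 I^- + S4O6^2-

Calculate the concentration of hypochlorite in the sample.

n(S2O3^2-) = 0.03217 × 0.04352 = 1.400 × 10^-3 mol
n(I2) = n(S2O3^2-)/2 = 7.000 × 10^-4 mol
n(OCl^-) in the aliquot = 7.000 × 10^-4 mol (1:1 ratio)
[OCl^-] = 7.000 × 10^-4 / 0.009871 = 0.07092 mol/L

0.07092 mol/L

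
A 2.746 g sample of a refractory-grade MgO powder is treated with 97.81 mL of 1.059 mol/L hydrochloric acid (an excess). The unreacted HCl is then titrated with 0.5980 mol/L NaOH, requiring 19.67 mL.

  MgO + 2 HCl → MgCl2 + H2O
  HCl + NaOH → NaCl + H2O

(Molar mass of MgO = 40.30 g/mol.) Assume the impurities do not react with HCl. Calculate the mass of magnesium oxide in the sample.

1.850 g

n(HCl) added = 0.09781 × 1.059 = 0.1036 mol
n(NaOH) used in back-titration = 0.01967 × 0.5980 = 0.01176 mol
n(HCl) left over = 0.01176 mol (1:1 ratio)
n(HCl) consumed by analyte = 0.1036 − 0.01176 = 0.09182 mol
From the 1:2 ratio, n(MgO) = 1/2 × 0.09182 = 0.04591 mol
mass of MgO = 0.04591 × 40.30 = 1.850 g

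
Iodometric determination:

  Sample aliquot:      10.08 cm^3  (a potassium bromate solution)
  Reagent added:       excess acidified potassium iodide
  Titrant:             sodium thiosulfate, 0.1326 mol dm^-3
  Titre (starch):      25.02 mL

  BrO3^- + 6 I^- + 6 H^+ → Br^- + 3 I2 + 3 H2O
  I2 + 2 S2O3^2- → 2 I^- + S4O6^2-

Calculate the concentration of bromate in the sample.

n(S2O3^2-) = 0.02502 × 0.1326 = 3.318 × 10^-3 mol
n(I2) = n(S2O3^2-)/2 = 1.659 × 10^-3 mol
From the 1:3 ratio, n(BrO3^-) in the aliquot = 1/3 × 1.659 × 10^-3 = 5.529 × 10^-4 mol
[BrO3^-] = 5.529 × 10^-4 / 0.01008 = 0.05486 mol/L

0.05486 mol/L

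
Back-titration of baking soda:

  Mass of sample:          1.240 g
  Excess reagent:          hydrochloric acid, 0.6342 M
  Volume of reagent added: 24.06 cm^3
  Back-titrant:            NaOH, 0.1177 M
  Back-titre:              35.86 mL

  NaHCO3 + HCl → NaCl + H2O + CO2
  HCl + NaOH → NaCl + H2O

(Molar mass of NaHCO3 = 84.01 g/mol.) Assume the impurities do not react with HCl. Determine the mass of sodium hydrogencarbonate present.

n(HCl) added = 0.02406 × 0.6342 = 0.01526 mol
n(NaOH) used in back-titration = 0.03586 × 0.1177 = 4.221 × 10^-3 mol
n(HCl) left over = 4.221 × 10^-3 mol (1:1 ratio)
n(HCl) consumed by analyte = 0.01526 − 4.221 × 10^-3 = 0.01104 mol
n(NaHCO3) = 0.01104 mol (1:1 ratio)
mass of NaHCO3 = 0.01104 × 84.01 = 0.9273 g

0.9273 g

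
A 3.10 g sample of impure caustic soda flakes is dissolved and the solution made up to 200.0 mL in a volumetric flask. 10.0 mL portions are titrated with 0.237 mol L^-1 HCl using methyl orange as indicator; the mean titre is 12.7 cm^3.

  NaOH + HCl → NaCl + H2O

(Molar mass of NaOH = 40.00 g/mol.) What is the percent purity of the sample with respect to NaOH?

77.7 %

n(HCl) per titration = 0.0127 × 0.237 = 3.01 × 10^-3 mol
n(NaOH) in each aliquot = 3.01 × 10^-3 mol (1:1 ratio)
n(NaOH) in the whole flask = 3.01 × 10^-3 × 200.0/10.0 = 0.0602 mol
mass of NaOH = 0.0602 × 40.00 = 2.41 g
% NaOH = 2.41 / 3.10 × 100 = 77.7 %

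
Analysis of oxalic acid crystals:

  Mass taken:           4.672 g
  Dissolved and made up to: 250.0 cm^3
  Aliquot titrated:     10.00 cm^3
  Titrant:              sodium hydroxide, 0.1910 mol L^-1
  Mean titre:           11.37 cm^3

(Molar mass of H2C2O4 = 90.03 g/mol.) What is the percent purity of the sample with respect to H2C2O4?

52.31 %

H2C2O4 + 2 NaOH → Na2C2O4 + 2 H2O
n(NaOH) per titration = 0.01137 × 0.1910 = 2.172 × 10^-3 mol
From the 1:2 ratio, n(H2C2O4) in each aliquot = 1/2 × 2.172 × 10^-3 = 1.086 × 10^-3 mol
n(H2C2O4) in the whole flask = 1.086 × 10^-3 × 250.0/10.00 = 0.02715 mol
mass of H2C2O4 = 0.02715 × 90.03 = 2.444 g
% H2C2O4 = 2.444 / 4.672 × 100 = 52.31 %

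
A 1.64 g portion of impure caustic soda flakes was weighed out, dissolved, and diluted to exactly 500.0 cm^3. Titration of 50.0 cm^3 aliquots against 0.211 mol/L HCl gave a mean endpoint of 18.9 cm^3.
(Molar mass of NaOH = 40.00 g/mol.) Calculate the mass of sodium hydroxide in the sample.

1.60 g

NaOH + HCl → NaCl + H2O
n(HCl) per titration = 0.0189 × 0.211 = 3.99 × 10^-3 mol
n(NaOH) in each aliquot = 3.99 × 10^-3 mol (1:1 ratio)
n(NaOH) in the whole flask = 3.99 × 10^-3 × 500.0/50.0 = 0.0399 mol
mass of NaOH = 0.0399 × 40.00 = 1.60 g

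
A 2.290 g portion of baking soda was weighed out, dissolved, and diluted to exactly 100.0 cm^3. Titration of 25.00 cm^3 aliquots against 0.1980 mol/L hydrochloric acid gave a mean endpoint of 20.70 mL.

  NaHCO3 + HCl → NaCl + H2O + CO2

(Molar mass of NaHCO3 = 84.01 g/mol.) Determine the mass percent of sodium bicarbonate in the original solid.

n(HCl) per titration = 0.02070 × 0.1980 = 4.099 × 10^-3 mol
n(NaHCO3) in each aliquot = 4.099 × 10^-3 mol (1:1 ratio)
n(NaHCO3) in the whole flask = 4.099 × 10^-3 × 100.0/25.00 = 0.01639 mol
mass of NaHCO3 = 0.01639 × 84.01 = 1.377 g
% NaHCO3 = 1.377 / 2.290 × 100 = 60.14 %

60.14 %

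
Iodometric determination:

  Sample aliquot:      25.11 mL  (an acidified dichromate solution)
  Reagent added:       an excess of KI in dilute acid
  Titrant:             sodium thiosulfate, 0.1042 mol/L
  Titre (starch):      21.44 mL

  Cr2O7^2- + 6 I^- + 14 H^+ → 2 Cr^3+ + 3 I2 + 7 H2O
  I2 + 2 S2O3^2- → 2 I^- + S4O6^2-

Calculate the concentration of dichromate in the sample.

n(S2O3^2-) = 0.02144 × 0.1042 = 2.234 × 10^-3 mol
n(I2) = n(S2O3^2-)/2 = 1.117 × 10^-3 mol
From the 1:3 ratio, n(Cr2O7^2-) in the aliquot = 1/3 × 1.117 × 10^-3 = 3.723 × 10^-4 mol
[Cr2O7^2-] = 3.723 × 10^-4 / 0.02511 = 0.01483 mol/L

0.01483 mol/L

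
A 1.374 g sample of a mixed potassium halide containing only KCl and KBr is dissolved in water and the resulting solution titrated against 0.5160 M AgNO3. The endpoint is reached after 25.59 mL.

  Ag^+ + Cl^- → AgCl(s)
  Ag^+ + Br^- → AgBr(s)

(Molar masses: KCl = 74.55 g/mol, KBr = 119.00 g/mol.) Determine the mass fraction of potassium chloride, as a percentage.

24.09 %

n(AgNO3) = 0.02559 × 0.5160 = 0.01320 mol
Let x = n(KCl), y = n(KBr).
Titrant: 1x + 1y = 0.01320;  mass: 74.55x + 119.00y = 1.374
Solving, x = 4.439 × 10^-3 mol, y = 8.765 × 10^-3 mol
mass of KCl = 4.439 × 10^-3 × 74.55 = 0.3310 g
% KCl = 0.3310 / 1.374 × 100 = 24.09 %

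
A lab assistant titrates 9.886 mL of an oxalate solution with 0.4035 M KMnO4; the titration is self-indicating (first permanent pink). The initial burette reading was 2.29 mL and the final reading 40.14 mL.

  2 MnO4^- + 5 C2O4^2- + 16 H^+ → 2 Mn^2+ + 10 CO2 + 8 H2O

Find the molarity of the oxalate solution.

n(KMnO4) = 0.03785 L × 0.4035 mol/L = 0.01527 mol
From the 5:2 mole ratio, n(C2O4^2-) = 5/2 × 0.01527 = 0.03818 mol
[C2O4^2-] = 0.03818 mol / 0.009886 L = 3.862 mol/L

3.862 M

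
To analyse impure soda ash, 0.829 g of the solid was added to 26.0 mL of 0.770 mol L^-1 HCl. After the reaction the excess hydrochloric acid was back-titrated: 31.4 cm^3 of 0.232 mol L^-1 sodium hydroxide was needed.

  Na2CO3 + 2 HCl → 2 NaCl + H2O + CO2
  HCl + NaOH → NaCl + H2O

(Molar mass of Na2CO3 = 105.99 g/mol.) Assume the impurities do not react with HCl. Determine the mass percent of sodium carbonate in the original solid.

n(HCl) added = 0.0260 × 0.770 = 0.0200 mol
n(NaOH) used in back-titration = 0.0314 × 0.232 = 7.28 × 10^-3 mol
n(HCl) left over = 7.28 × 10^-3 mol (1:1 ratio)
n(HCl) consumed by analyte = 0.0200 − 7.28 × 10^-3 = 0.0127 mol
From the 1:2 ratio, n(Na2CO3) = 1/2 × 0.0127 = 6.37 × 10^-3 mol
mass of Na2CO3 = 6.37 × 10^-3 × 105.99 = 0.675 g
% Na2CO3 = 0.675 / 0.829 × 100 = 81.4 %

81.4 %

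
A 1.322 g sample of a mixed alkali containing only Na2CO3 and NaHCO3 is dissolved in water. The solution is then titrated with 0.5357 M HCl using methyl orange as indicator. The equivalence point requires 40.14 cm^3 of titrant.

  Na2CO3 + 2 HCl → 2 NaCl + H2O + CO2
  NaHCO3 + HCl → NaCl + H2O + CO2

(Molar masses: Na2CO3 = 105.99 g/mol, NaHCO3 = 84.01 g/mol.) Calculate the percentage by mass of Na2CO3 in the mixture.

62.62 %

n(HCl) = 0.04014 × 0.5357 = 0.02150 mol
Let x = n(Na2CO3), y = n(NaHCO3).
Titrant: 2x + 1y = 0.02150;  mass: 105.99x + 84.01y = 1.322
Solving, x = 7.810 × 10^-3 mol, y = 5.883 × 10^-3 mol
mass of Na2CO3 = 7.810 × 10^-3 × 105.99 = 0.8278 g
% Na2CO3 = 0.8278 / 1.322 × 100 = 62.62 %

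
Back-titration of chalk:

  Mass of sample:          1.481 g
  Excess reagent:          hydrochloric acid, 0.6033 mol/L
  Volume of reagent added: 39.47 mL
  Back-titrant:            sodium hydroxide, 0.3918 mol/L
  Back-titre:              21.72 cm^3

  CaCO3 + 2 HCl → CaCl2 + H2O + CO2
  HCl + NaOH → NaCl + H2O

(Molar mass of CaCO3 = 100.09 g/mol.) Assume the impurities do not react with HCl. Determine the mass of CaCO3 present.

0.7658 g

n(HCl) added = 0.03947 × 0.6033 = 0.02381 mol
n(NaOH) used in back-titration = 0.02172 × 0.3918 = 8.510 × 10^-3 mol
n(HCl) left over = 8.510 × 10^-3 mol (1:1 ratio)
n(HCl) consumed by analyte = 0.02381 − 8.510 × 10^-3 = 0.01530 mol
From the 1:2 ratio, n(CaCO3) = 1/2 × 0.01530 = 7.651 × 10^-3 mol
mass of CaCO3 = 7.651 × 10^-3 × 100.09 = 0.7658 g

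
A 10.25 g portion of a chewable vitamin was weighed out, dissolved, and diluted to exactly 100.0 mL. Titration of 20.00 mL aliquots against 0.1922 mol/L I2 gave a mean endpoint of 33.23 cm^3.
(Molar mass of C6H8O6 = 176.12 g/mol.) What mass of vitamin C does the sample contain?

C6H8O6 + I2 → C6H6O6 + 2 HI
n(I2) per titration = 0.03323 × 0.1922 = 6.387 × 10^-3 mol
n(C6H8O6) in each aliquot = 6.387 × 10^-3 mol (1:1 ratio)
n(C6H8O6) in the whole flask = 6.387 × 10^-3 × 100.0/20.00 = 0.03193 mol
mass of C6H8O6 = 0.03193 × 176.12 = 5.624 g

5.624 g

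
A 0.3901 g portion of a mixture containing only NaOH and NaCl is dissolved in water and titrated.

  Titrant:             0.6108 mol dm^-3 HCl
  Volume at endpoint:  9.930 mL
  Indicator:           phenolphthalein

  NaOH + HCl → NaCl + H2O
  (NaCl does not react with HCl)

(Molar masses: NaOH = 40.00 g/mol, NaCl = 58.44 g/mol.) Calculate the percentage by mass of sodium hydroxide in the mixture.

n(HCl) = 0.009930 × 0.6108 = 6.065 × 10^-3 mol
Let x = n(NaOH), y = n(NaCl).
Titrant: 1x = 6.065 × 10^-3;  mass: 40.00x + 58.44y = 0.3901
Solving, x = 6.065 × 10^-3 mol, y = 2.524 × 10^-3 mol
mass of NaOH = 6.065 × 10^-3 × 40.00 = 0.2426 g
% NaOH = 0.2426 / 0.3901 × 100 = 62.19 %

62.19 %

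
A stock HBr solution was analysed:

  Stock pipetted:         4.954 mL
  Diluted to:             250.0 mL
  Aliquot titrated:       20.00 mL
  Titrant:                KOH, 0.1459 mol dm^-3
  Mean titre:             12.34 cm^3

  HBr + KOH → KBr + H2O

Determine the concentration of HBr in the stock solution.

n(KOH) = 0.01234 × 0.1459 = 1.800 × 10^-3 mol
n(HBr) in the aliquot = 1.800 × 10^-3 mol (1:1 ratio)
[HBr]_dilute = 1.800 × 10^-3 / 0.02000 = 0.09002 mol/L
Dilution factor = 250.0 / 4.954 = 50.46
[HBr]_stock = 0.09002 × 50.46 = 4.543 mol/L

4.543 mol/L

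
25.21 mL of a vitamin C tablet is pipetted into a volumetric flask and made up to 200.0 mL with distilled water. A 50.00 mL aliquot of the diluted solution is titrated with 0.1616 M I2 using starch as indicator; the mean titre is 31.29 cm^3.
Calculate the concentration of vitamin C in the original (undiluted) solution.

0.8023 M

C6H8O6 + I2 → C6H6O6 + 2 HI
n(I2) = 0.03129 × 0.1616 = 5.056 × 10^-3 mol
n(C6H8O6) in the aliquot = 5.056 × 10^-3 mol (1:1 ratio)
[C6H8O6]_dilute = 5.056 × 10^-3 / 0.05000 = 0.1011 mol/L
Dilution factor = 200.0 / 25.21 = 7.933
[C6H8O6]_stock = 0.1011 × 7.933 = 0.8023 mol/L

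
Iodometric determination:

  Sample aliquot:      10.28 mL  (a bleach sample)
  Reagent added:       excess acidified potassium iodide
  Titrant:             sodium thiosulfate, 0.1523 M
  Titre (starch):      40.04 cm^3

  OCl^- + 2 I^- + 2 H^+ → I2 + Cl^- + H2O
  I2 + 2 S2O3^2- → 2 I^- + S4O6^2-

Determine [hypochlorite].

n(S2O3^2-) = 0.04004 × 0.1523 = 6.098 × 10^-3 mol
n(I2) = n(S2O3^2-)/2 = 3.049 × 10^-3 mol
n(OCl^-) in the aliquot = 3.049 × 10^-3 mol (1:1 ratio)
[OCl^-] = 3.049 × 10^-3 / 0.01028 = 0.2966 mol/L

0.2966 M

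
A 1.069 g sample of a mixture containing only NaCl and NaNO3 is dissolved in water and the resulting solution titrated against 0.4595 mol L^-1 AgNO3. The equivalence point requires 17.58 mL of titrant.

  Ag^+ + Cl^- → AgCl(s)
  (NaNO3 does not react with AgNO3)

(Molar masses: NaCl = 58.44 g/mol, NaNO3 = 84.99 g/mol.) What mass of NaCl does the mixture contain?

n(AgNO3) = 0.01758 × 0.4595 = 8.078 × 10^-3 mol
Let x = n(NaCl), y = n(NaNO3).
Titrant: 1x = 8.078 × 10^-3;  mass: 58.44x + 84.99y = 1.069
Solving, x = 8.078 × 10^-3 mol, y = 7.023 × 10^-3 mol
mass of NaCl = 8.078 × 10^-3 × 58.44 = 0.4721 g

0.4721 g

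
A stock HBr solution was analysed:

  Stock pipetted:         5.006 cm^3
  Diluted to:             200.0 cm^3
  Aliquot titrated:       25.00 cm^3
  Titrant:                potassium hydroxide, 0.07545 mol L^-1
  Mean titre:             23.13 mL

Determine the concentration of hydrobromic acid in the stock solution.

HBr + KOH → KBr + H2O
n(KOH) = 0.02313 × 0.07545 = 1.745 × 10^-3 mol
n(HBr) in the aliquot = 1.745 × 10^-3 mol (1:1 ratio)
[HBr]_dilute = 1.745 × 10^-3 / 0.02500 = 0.06981 mol/L
Dilution factor = 200.0 / 5.006 = 39.95
[HBr]_stock = 0.06981 × 39.95 = 2.789 mol/L

2.789 mol/L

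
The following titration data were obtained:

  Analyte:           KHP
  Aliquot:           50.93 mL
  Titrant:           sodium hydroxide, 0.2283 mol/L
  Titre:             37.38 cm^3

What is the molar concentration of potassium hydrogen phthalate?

KHC8H4O4 + NaOH → KNaC8H4O4 + H2O
n(NaOH) = 0.03738 L × 0.2283 mol/L = 8.534 × 10^-3 mol
n(KHC8H4O4) = 8.534 × 10^-3 mol (1:1 mole ratio)
[KHC8H4O4] = 8.534 × 10^-3 mol / 0.05093 L = 0.1676 mol/L

0.1676 mol/L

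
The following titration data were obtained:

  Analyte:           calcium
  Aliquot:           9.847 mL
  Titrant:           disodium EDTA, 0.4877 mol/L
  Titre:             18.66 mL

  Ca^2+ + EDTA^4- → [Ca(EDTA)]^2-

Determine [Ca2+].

n(EDTA) = 0.01866 L × 0.4877 mol/L = 9.100 × 10^-3 mol
n(Ca2+) = 9.100 × 10^-3 mol (1:1 mole ratio)
[Ca2+] = 9.100 × 10^-3 mol / 0.009847 L = 0.9242 mol/L

0.9242 mol/L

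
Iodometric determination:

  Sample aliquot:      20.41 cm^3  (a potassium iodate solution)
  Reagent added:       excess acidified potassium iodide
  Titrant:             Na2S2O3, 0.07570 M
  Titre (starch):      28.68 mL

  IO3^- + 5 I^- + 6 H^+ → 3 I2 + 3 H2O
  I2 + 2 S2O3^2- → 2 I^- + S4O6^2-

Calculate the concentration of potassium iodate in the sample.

n(S2O3^2-) = 0.02868 × 0.07570 = 2.171 × 10^-3 mol
n(I2) = n(S2O3^2-)/2 = 1.086 × 10^-3 mol
From the 1:3 ratio, n(IO3^-) in the aliquot = 1/3 × 1.086 × 10^-3 = 3.618 × 10^-4 mol
[IO3^-] = 3.618 × 10^-4 / 0.02041 = 0.01773 mol/L

0.01773 M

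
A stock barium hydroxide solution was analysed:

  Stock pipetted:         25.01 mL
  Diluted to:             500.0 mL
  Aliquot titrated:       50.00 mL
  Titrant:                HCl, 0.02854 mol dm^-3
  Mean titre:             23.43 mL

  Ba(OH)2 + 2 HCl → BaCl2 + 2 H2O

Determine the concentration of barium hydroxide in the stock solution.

n(HCl) = 0.02343 × 0.02854 = 6.687 × 10^-4 mol
From the 1:2 ratio, n(Ba(OH)2) in the aliquot = 1/2 × 6.687 × 10^-4 = 3.343 × 10^-4 mol
[Ba(OH)2]_dilute = 3.343 × 10^-4 / 0.05000 = 0.006687 mol/L
Dilution factor = 500.0 / 25.01 = 19.99
[Ba(OH)2]_stock = 0.006687 × 19.99 = 0.1337 mol/L

0.1337 mol/L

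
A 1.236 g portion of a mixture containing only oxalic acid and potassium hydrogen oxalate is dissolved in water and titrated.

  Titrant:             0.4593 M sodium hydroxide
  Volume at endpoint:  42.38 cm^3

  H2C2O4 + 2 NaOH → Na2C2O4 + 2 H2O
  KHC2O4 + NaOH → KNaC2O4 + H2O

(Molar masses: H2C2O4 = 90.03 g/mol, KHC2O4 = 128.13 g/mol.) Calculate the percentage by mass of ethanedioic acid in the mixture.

55.13 %

n(NaOH) = 0.04238 × 0.4593 = 0.01947 mol
Let x = n(H2C2O4), y = n(KHC2O4).
Titrant: 2x + 1y = 0.01947;  mass: 90.03x + 128.13y = 1.236
Solving, x = 7.568 × 10^-3 mol, y = 4.329 × 10^-3 mol
mass of H2C2O4 = 7.568 × 10^-3 × 90.03 = 0.6814 g
% H2C2O4 = 0.6814 / 1.236 × 100 = 55.13 %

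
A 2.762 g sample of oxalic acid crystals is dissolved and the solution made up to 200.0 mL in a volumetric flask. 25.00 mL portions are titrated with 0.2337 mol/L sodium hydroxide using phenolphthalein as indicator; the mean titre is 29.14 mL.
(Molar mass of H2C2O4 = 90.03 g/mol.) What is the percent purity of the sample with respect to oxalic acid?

H2C2O4 + 2 NaOH → Na2C2O4 + 2 H2O
n(NaOH) per titration = 0.02914 × 0.2337 = 6.810 × 10^-3 mol
From the 1:2 ratio, n(H2C2O4) in each aliquot = 1/2 × 6.810 × 10^-3 = 3.405 × 10^-3 mol
n(H2C2O4) in the whole flask = 3.405 × 10^-3 × 200.0/25.00 = 0.02724 mol
mass of H2C2O4 = 0.02724 × 90.03 = 2.452 g
% H2C2O4 = 2.452 / 2.762 × 100 = 88.79 %

88.79 %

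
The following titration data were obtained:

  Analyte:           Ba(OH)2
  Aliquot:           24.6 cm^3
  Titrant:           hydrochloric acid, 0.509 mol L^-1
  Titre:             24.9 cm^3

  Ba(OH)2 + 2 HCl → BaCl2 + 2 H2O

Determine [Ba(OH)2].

n(HCl) = 0.0249 L × 0.509 mol/L = 0.0127 mol
From the 1:2 mole ratio, n(Ba(OH)2) = 1/2 × 0.0127 = 6.34 × 10^-3 mol
[Ba(OH)2] = 6.34 × 10^-3 mol / 0.0246 L = 0.258 mol/L

0.258 mol/L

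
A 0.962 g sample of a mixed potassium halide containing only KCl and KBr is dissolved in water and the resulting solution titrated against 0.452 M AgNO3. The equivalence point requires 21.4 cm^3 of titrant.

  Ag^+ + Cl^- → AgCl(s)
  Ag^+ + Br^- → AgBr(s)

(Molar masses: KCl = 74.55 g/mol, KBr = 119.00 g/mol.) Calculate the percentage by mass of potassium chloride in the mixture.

33.0 %

n(AgNO3) = 0.0214 × 0.452 = 9.67 × 10^-3 mol
Let x = n(KCl), y = n(KBr).
Titrant: 1x + 1y = 9.67 × 10^-3;  mass: 74.55x + 119.00y = 0.962
Solving, x = 4.25 × 10^-3 mol, y = 5.42 × 10^-3 mol
mass of KCl = 4.25 × 10^-3 × 74.55 = 0.317 g
% KCl = 0.317 / 0.962 × 100 = 33.0 %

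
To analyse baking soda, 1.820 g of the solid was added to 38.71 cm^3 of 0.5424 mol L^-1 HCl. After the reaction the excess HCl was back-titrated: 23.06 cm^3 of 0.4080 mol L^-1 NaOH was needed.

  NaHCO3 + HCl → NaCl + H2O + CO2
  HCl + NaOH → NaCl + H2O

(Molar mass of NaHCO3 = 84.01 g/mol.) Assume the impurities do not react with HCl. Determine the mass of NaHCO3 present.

0.9735 g

n(HCl) added = 0.03871 × 0.5424 = 0.02100 mol
n(NaOH) used in back-titration = 0.02306 × 0.4080 = 9.408 × 10^-3 mol
n(HCl) left over = 9.408 × 10^-3 mol (1:1 ratio)
n(HCl) consumed by analyte = 0.02100 − 9.408 × 10^-3 = 0.01159 mol
n(NaHCO3) = 0.01159 mol (1:1 ratio)
mass of NaHCO3 = 0.01159 × 84.01 = 0.9735 g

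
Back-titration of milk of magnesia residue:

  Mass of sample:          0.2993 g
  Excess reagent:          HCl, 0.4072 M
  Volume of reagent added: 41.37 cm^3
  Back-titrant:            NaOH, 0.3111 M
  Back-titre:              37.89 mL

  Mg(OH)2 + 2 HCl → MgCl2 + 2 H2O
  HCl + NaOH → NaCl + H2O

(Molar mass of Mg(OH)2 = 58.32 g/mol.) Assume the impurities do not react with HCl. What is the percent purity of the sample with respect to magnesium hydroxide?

49.28 %

n(HCl) added = 0.04137 × 0.4072 = 0.01685 mol
n(NaOH) used in back-titration = 0.03789 × 0.3111 = 0.01179 mol
n(HCl) left over = 0.01179 mol (1:1 ratio)
n(HCl) consumed by analyte = 0.01685 − 0.01179 = 5.058 × 10^-3 mol
From the 1:2 ratio, n(Mg(OH)2) = 1/2 × 5.058 × 10^-3 = 2.529 × 10^-3 mol
mass of Mg(OH)2 = 2.529 × 10^-3 × 58.32 = 0.1475 g
% Mg(OH)2 = 0.1475 / 0.2993 × 100 = 49.28 %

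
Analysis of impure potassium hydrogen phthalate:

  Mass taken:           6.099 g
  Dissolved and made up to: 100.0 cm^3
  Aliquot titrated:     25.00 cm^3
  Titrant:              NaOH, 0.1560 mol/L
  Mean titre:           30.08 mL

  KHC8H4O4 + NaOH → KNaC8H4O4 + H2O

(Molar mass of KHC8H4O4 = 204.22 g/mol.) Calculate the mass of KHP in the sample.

3.833 g

n(NaOH) per titration = 0.03008 × 0.1560 = 4.692 × 10^-3 mol
n(KHC8H4O4) in each aliquot = 4.692 × 10^-3 mol (1:1 ratio)
n(KHC8H4O4) in the whole flask = 4.692 × 10^-3 × 100.0/25.00 = 0.01877 mol
mass of KHC8H4O4 = 0.01877 × 204.22 = 3.833 g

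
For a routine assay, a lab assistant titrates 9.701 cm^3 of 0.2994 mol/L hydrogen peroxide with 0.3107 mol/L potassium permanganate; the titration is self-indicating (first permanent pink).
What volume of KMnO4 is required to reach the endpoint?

3.739 mL

2 MnO4^- + 5 H2O2 + 6 H^+ → 2 Mn^2+ + 5 O2 + 8 H2O
n(H2O2) = 0.009701 L × 0.2994 mol/L = 2.904 × 10^-3 mol
From the 2:5 stoichiometry, n(KMnO4) = 2/5 × 2.904 × 10^-3 = 1.162 × 10^-3 mol
V(KMnO4) = 1.162 × 10^-3 mol / 0.3107 mol/L = 0.003739 L = 3.739 mL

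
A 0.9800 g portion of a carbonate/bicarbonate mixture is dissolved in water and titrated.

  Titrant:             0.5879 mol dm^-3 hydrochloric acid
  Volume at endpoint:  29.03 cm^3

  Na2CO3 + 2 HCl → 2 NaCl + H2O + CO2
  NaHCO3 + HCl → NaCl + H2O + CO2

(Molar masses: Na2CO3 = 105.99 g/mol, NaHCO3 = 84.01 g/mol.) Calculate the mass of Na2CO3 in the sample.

0.7754 g

n(HCl) = 0.02903 × 0.5879 = 0.01707 mol
Let x = n(Na2CO3), y = n(NaHCO3).
Titrant: 2x + 1y = 0.01707;  mass: 105.99x + 84.01y = 0.9800
Solving, x = 7.315 × 10^-3 mol, y = 2.436 × 10^-3 mol
mass of Na2CO3 = 7.315 × 10^-3 × 105.99 = 0.7754 g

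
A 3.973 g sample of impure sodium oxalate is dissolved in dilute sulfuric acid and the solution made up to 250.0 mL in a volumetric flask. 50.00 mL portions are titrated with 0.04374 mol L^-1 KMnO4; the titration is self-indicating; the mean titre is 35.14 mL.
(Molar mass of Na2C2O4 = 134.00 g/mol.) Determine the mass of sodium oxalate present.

2 MnO4^- + 5 C2O4^2- + 16 H^+ → 2 Mn^2+ + 10 CO2 + 8 H2O
n(KMnO4) per titration = 0.03514 × 0.04374 = 1.537 × 10^-3 mol
From the 5:2 ratio, n(Na2C2O4) in each aliquot = 5/2 × 1.537 × 10^-3 = 3.843 × 10^-3 mol
n(Na2C2O4) in the whole flask = 3.843 × 10^-3 × 250.0/50.00 = 0.01921 mol
mass of Na2C2O4 = 0.01921 × 134.00 = 2.575 g

2.575 g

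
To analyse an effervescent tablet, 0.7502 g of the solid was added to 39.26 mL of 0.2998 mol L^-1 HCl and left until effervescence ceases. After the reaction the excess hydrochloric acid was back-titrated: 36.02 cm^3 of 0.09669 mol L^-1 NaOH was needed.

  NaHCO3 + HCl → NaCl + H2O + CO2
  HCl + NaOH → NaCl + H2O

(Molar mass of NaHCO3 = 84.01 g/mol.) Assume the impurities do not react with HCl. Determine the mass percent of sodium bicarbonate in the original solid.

92.80 %

n(HCl) added = 0.03926 × 0.2998 = 0.01177 mol
n(NaOH) used in back-titration = 0.03602 × 0.09669 = 3.483 × 10^-3 mol
n(HCl) left over = 3.483 × 10^-3 mol (1:1 ratio)
n(HCl) consumed by analyte = 0.01177 − 3.483 × 10^-3 = 8.287 × 10^-3 mol
n(NaHCO3) = 8.287 × 10^-3 mol (1:1 ratio)
mass of NaHCO3 = 8.287 × 10^-3 × 84.01 = 0.6962 g
% NaHCO3 = 0.6962 / 0.7502 × 100 = 92.80 %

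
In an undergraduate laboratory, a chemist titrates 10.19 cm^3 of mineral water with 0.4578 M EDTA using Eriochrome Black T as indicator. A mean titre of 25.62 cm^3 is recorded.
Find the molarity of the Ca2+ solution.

1.151 M

Ca^2+ + EDTA^4- → [Ca(EDTA)]^2-
n(EDTA) = 0.02562 L × 0.4578 mol/L = 0.01173 mol
n(Ca2+) = 0.01173 mol (1:1 mole ratio)
[Ca2+] = 0.01173 mol / 0.01019 L = 1.151 mol/L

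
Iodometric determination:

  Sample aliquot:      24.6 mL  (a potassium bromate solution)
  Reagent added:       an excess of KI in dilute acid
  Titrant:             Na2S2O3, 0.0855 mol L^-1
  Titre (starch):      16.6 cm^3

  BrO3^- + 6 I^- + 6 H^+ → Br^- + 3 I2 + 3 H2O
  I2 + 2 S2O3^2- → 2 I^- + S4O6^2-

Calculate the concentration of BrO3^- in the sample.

n(S2O3^2-) = 0.0166 × 0.0855 = 1.42 × 10^-3 mol
n(I2) = n(S2O3^2-)/2 = 7.10 × 10^-4 mol
From the 1:3 ratio, n(BrO3^-) in the aliquot = 1/3 × 7.10 × 10^-4 = 2.37 × 10^-4 mol
[BrO3^-] = 2.37 × 10^-4 / 0.0246 = 0.00962 mol/L

0.00962 mol/L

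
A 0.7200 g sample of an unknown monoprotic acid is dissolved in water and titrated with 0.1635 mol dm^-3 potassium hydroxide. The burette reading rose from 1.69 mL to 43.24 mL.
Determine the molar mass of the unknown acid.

n(KOH) = 0.04155 L × 0.1635 mol/L = 6.793 × 10^-3 mol
n(HA) = 6.793 × 10^-3 mol (1:1 ratio)
M = m / n = 0.7200 g / 6.793 × 10^-3 mol = 106.0 g/mol

106.0 g/mol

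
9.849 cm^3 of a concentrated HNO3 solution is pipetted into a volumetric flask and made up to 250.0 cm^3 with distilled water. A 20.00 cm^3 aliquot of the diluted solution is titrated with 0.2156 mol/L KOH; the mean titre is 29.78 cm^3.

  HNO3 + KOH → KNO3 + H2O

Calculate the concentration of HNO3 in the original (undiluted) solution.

n(KOH) = 0.02978 × 0.2156 = 6.421 × 10^-3 mol
n(HNO3) in the aliquot = 6.421 × 10^-3 mol (1:1 ratio)
[HNO3]_dilute = 6.421 × 10^-3 / 0.02000 = 0.3210 mol/L
Dilution factor = 250.0 / 9.849 = 25.38
[HNO3]_stock = 0.3210 × 25.38 = 8.149 mol/L

8.149 mol/L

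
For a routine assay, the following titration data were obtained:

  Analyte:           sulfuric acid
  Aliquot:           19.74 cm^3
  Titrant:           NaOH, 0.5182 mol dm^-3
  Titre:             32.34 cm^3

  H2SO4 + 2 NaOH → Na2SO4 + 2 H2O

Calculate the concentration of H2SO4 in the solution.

0.4245 mol/L

n(NaOH) = 0.03234 L × 0.5182 mol/L = 0.01676 mol
From the 1:2 mole ratio, n(H2SO4) = 1/2 × 0.01676 = 8.379 × 10^-3 mol
[H2SO4] = 8.379 × 10^-3 mol / 0.01974 L = 0.4245 mol/L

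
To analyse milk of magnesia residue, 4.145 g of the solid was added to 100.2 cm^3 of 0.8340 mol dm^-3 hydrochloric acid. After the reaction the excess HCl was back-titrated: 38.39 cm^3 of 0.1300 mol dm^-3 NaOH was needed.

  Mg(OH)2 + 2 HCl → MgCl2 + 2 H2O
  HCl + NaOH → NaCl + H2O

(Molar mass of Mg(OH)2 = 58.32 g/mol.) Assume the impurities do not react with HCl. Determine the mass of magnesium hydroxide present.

n(HCl) added = 0.1002 × 0.8340 = 0.08357 mol
n(NaOH) used in back-titration = 0.03839 × 0.1300 = 4.991 × 10^-3 mol
n(HCl) left over = 4.991 × 10^-3 mol (1:1 ratio)
n(HCl) consumed by analyte = 0.08357 − 4.991 × 10^-3 = 0.07858 mol
From the 1:2 ratio, n(Mg(OH)2) = 1/2 × 0.07858 = 0.03929 mol
mass of Mg(OH)2 = 0.03929 × 58.32 = 2.291 g

2.291 g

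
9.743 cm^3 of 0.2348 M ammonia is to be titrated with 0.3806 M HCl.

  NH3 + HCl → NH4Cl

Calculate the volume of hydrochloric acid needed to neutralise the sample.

n(NH3) = 0.009743 L × 0.2348 mol/L = 2.288 × 10^-3 mol
n(HCl) = 2.288 × 10^-3 mol (1:1 stoichiometry)
V(HCl) = 2.288 × 10^-3 mol / 0.3806 mol/L = 0.006011 L = 6.011 mL

6.011 mL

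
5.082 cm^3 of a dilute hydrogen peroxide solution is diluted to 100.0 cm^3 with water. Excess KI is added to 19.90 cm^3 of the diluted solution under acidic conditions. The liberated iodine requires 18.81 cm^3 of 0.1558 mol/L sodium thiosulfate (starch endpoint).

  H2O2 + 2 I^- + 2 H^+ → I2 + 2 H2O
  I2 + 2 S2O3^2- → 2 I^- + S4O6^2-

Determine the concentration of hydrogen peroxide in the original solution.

n(S2O3^2-) = 0.01881 × 0.1558 = 2.931 × 10^-3 mol
n(I2) = n(S2O3^2-)/2 = 1.465 × 10^-3 mol
n(H2O2) in the aliquot = 1.465 × 10^-3 mol (1:1 ratio)
[H2O2]_dilute = 1.465 × 10^-3 / 0.01990 = 0.07363 mol/L
[H2O2]_original = 0.07363 × 100.0/5.082 = 1.449 mol/L

1.449 mol/L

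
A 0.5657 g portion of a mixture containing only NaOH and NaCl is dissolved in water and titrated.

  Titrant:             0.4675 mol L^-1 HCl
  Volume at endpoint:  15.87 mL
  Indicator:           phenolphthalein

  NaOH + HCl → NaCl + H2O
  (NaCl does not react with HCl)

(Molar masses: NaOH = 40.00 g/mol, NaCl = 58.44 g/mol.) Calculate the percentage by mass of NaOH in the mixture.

52.46 %

n(HCl) = 0.01587 × 0.4675 = 7.419 × 10^-3 mol
Let x = n(NaOH), y = n(NaCl).
Titrant: 1x = 7.419 × 10^-3;  mass: 40.00x + 58.44y = 0.5657
Solving, x = 7.419 × 10^-3 mol, y = 4.602 × 10^-3 mol
mass of NaOH = 7.419 × 10^-3 × 40.00 = 0.2968 g
% NaOH = 0.2968 / 0.5657 × 100 = 52.46 %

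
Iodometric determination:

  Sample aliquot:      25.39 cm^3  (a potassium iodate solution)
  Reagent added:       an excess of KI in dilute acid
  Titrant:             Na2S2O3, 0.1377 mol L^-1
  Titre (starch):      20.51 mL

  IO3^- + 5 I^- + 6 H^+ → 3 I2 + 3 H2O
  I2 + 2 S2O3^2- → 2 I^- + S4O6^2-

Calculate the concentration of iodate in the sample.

0.01854 mol/L

n(S2O3^2-) = 0.02051 × 0.1377 = 2.824 × 10^-3 mol
n(I2) = n(S2O3^2-)/2 = 1.412 × 10^-3 mol
From the 1:3 ratio, n(IO3^-) in the aliquot = 1/3 × 1.412 × 10^-3 = 4.707 × 10^-4 mol
[IO3^-] = 4.707 × 10^-4 / 0.02539 = 0.01854 mol/L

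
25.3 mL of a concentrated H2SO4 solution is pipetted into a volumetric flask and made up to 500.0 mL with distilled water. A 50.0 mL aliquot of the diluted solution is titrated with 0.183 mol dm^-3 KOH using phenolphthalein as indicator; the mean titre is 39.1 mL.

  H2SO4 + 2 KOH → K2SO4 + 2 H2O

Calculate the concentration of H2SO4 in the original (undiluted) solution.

n(KOH) = 0.0391 × 0.183 = 7.16 × 10^-3 mol
From the 1:2 ratio, n(H2SO4) in the aliquot = 1/2 × 7.16 × 10^-3 = 3.58 × 10^-3 mol
[H2SO4]_dilute = 3.58 × 10^-3 / 0.0500 = 0.0716 mol/L
Dilution factor = 500.0 / 25.3 = 19.76
[H2SO4]_stock = 0.0716 × 19.76 = 1.41 mol/L

1.41 mol/L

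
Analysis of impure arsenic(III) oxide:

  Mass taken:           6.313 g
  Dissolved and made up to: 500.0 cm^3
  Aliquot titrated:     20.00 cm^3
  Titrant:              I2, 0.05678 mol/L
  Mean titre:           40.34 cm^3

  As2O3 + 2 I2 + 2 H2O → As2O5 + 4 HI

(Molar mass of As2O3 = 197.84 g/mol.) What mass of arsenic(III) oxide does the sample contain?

5.664 g

n(I2) per titration = 0.04034 × 0.05678 = 2.291 × 10^-3 mol
From the 1:2 ratio, n(As2O3) in each aliquot = 1/2 × 2.291 × 10^-3 = 1.145 × 10^-3 mol
n(As2O3) in the whole flask = 1.145 × 10^-3 × 500.0/20.00 = 0.02863 mol
mass of As2O3 = 0.02863 × 197.84 = 5.664 g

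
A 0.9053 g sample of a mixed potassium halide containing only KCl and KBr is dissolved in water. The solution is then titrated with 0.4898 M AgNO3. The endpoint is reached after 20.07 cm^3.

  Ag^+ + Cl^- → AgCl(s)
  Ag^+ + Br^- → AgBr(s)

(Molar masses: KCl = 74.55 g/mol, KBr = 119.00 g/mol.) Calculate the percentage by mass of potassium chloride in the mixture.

n(AgNO3) = 0.02007 × 0.4898 = 9.830 × 10^-3 mol
Let x = n(KCl), y = n(KBr).
Titrant: 1x + 1y = 9.830 × 10^-3;  mass: 74.55x + 119.00y = 0.9053
Solving, x = 5.951 × 10^-3 mol, y = 3.880 × 10^-3 mol
mass of KCl = 5.951 × 10^-3 × 74.55 = 0.4436 g
% KCl = 0.4436 / 0.9053 × 100 = 49.00 %

49.00 %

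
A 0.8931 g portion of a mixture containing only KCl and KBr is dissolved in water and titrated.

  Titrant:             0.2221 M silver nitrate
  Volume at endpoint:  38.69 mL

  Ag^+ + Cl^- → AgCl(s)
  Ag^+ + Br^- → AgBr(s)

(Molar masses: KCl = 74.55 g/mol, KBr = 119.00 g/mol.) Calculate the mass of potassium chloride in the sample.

n(AgNO3) = 0.03869 × 0.2221 = 8.593 × 10^-3 mol
Let x = n(KCl), y = n(KBr).
Titrant: 1x + 1y = 8.593 × 10^-3;  mass: 74.55x + 119.00y = 0.8931
Solving, x = 2.913 × 10^-3 mol, y = 5.680 × 10^-3 mol
mass of KCl = 2.913 × 10^-3 × 74.55 = 0.2171 g

0.2171 g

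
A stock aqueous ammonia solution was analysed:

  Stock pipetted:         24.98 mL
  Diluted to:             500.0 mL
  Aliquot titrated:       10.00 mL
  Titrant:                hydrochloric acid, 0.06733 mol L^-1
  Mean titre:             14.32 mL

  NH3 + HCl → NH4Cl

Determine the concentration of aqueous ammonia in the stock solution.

n(HCl) = 0.01432 × 0.06733 = 9.642 × 10^-4 mol
n(NH3) in the aliquot = 9.642 × 10^-4 mol (1:1 ratio)
[NH3]_dilute = 9.642 × 10^-4 / 0.01000 = 0.09642 mol/L
Dilution factor = 500.0 / 24.98 = 20.02
[NH3]_stock = 0.09642 × 20.02 = 1.930 mol/L

1.930 mol/L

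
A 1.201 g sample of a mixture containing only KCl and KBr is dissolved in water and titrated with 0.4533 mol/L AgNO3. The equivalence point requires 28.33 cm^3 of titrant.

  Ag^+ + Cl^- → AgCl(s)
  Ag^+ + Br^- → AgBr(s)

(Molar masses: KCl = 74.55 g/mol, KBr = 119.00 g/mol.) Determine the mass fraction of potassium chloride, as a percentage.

45.69 %

n(AgNO3) = 0.02833 × 0.4533 = 0.01284 mol
Let x = n(KCl), y = n(KBr).
Titrant: 1x + 1y = 0.01284;  mass: 74.55x + 119.00y = 1.201
Solving, x = 7.361 × 10^-3 mol, y = 5.481 × 10^-3 mol
mass of KCl = 7.361 × 10^-3 × 74.55 = 0.5488 g
% KCl = 0.5488 / 1.201 × 100 = 45.69 %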